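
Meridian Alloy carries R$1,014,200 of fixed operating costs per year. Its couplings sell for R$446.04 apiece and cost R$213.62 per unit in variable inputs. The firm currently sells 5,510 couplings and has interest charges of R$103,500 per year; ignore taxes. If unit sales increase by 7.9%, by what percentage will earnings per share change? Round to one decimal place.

+62.1%

At 5,510 units, contribution = 5,510 × R$232.42 = R$1,280,634.20.
EBIT = R$1,280,634.20 − R$1,014,200 = R$266,434.20.
After interest of R$103,500.00, pre-tax earnings = R$162,934.20.
Degree of combined leverage = contribution ÷ (EBIT − I) = R$1,280,634.20 ÷ R$162,934.20 = 7.8598.
EPS therefore changes by 7.8598 × (+7.9%) = +62.1%.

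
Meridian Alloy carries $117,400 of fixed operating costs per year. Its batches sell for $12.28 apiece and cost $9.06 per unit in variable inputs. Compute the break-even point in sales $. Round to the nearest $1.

$447,724

CM per unit = $12.28 − $9.06 = $3.22; CM ratio = $3.22 / $12.28 = 0.2622.
Break-even sales = FC ÷ CM ratio = $117,400 × $12.28 / $3.22 = $447,724.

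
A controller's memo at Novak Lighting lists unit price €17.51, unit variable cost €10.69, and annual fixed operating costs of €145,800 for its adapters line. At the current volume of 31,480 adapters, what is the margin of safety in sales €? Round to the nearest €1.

Unit CM = price − variable cost = €17.51 − €10.69 = €6.82. Break-even units = €145,800 ÷ €6.82 = 21,378.30; break-even revenue = 21,378.30 × €17.51 = €374,334.02.
Current sales = 31,480 × €17.51 = €551,214.80.
Margin of safety = €551,214.80 − €374,334.02 = €176,881.

€176,881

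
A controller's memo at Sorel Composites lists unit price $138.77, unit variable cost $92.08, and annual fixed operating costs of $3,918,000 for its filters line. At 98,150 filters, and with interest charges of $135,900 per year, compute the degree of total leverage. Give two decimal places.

8.67

At 98,150 units, contribution = 98,150 × $46.69 = $4,582,623.50.
Subtracting fixed costs: EBIT = $4,582,623.50 − $3,918,000 = $664,623.50. Interest = $135,900.00, so EBIT − I = $528,723.50.
Degree of total leverage = total CM / (EBIT − interest) = $4,582,623.50 / $528,723.50 = 8.6673.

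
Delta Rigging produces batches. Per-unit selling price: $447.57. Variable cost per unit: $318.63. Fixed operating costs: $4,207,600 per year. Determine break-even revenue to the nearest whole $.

$14,605,208

CM per unit = $447.57 − $318.63 = $128.94; CM ratio = $128.94 / $447.57 = 0.2881.
Break-even sales = FC ÷ CM ratio = $4,207,600 × $447.57 / $128.94 = $14,605,208.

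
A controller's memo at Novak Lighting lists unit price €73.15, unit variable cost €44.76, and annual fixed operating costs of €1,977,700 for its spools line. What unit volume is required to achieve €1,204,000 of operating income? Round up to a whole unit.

Contribution margin per unit = €73.15 − €44.76 = €28.39.
Units = (FC + target) / CM = (€1,977,700 + €1,204,000) / €28.39 = 112,071.15, so 112,072 spools.

112,072 spools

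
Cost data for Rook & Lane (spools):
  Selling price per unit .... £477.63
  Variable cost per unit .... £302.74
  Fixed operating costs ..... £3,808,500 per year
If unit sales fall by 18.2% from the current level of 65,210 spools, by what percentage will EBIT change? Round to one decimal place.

-27.3%

At 65,210 units, contribution = 65,210 × £174.89 = £11,404,576.90.
Subtracting fixed costs: EBIT = £11,404,576.90 − £3,808,500 = £7,596,076.90.
So DOL = total CM / EBIT = £11,404,576.90 / £7,596,076.90 = 1.5014.
So EBIT moves 1.5014 × (-18.2%) = -27.3%.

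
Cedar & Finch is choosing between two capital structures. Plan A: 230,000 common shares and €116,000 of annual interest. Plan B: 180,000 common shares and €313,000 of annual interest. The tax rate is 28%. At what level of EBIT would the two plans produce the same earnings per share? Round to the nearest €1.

€1,022,200

At indifference, (EBIT − 116,000)(1 − t)/230,000 = (EBIT − 313,000)(1 − t)/180,000.
Cancelling (1 − t) and cross-multiplying: 180,000·(EBIT − 116,000) = 230,000·(EBIT − 313,000).
EBIT × (230,000 − 180,000) = 313,000 × 230,000 − 116,000 × 180,000 = 51,110,000,000, so EBIT = 51,110,000,000 ÷ 50,000 = 1,022,200.00.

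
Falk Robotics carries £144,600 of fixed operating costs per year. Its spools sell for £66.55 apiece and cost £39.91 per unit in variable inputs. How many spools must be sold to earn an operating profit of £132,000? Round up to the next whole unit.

Contribution margin per unit = £66.55 − £39.91 = £26.64.
Required volume = (fixed costs + target profit) ÷ CM = (£144,600 + £132,000) ÷ £26.64 = 10,382.88, so 10,383 spools.

10,383 spools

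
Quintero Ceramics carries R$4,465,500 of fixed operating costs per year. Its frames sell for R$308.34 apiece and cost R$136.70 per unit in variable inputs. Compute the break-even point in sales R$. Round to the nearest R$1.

R$8,021,978

Contribution margin per unit = R$308.34 − R$136.70 = R$171.64, a CM ratio of R$171.64 ÷ R$308.34 = 0.5567.
Break-even revenue = fixed costs × price ÷ CM = R$4,465,500 × R$308.34 ÷ R$171.64 = R$8,021,978.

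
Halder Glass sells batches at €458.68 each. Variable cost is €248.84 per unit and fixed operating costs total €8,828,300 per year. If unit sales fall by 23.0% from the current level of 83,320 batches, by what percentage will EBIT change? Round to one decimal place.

-46.5%

Total contribution margin = 83,320 × €209.84 = €17,483,868.80.
Subtracting fixed costs: EBIT = €17,483,868.80 − €8,828,300 = €8,655,568.80.
DOL = contribution ÷ EBIT = €17,483,868.80 ÷ €8,655,568.80 = 2.0200.
So EBIT moves 2.0200 × (-23.0%) = -46.5%.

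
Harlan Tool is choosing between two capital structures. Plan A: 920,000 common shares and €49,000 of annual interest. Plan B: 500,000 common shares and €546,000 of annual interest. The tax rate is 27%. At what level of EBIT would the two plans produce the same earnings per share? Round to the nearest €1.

At indifference, (EBIT − 49,000)(1 − t)/920,000 = (EBIT − 546,000)(1 − t)/500,000.
Cancelling (1 − t) and cross-multiplying: 500,000·(EBIT − 49,000) = 920,000·(EBIT − 546,000).
EBIT × (920,000 − 500,000) = 546,000 × 920,000 − 49,000 × 500,000 = 477,820,000,000, so EBIT = 477,820,000,000 ÷ 420,000 = 1,137,666.67.

€1,137,667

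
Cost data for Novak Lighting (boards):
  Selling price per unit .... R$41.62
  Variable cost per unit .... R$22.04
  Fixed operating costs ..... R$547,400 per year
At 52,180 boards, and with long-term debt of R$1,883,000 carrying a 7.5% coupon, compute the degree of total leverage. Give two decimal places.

Total contribution margin = 52,180 × R$19.58 = R$1,021,684.40.
EBIT = R$1,021,684.40 − R$547,400 = R$474,284.40. Interest = R$141,225.00, so EBIT − I = R$333,059.40.
Degree of total leverage = total CM / (EBIT − interest) = R$1,021,684.40 / R$333,059.40 = 3.0676.

3.07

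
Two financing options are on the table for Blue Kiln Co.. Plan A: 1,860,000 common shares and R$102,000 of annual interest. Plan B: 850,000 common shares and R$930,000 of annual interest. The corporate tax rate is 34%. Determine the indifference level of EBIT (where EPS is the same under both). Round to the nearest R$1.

At indifference, (EBIT − 102,000)(1 − t)/1,860,000 = (EBIT − 930,000)(1 − t)/850,000.
Cancelling (1 − t) and cross-multiplying: 850,000·(EBIT − 102,000) = 1,860,000·(EBIT − 930,000).
Solving, EBIT = (930,000·1,860,000 − 102,000·850,000) / (1,860,000 − 850,000) = 1,643,100,000,000 / 1,010,000 = 1,626,831.68.

R$1,626,832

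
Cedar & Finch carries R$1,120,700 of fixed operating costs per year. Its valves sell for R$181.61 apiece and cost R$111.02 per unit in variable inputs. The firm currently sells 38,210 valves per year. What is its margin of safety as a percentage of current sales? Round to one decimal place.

Unit CM = price − variable cost = R$181.61 − R$111.02 = R$70.59. Break-even units = R$1,120,700 ÷ R$70.59 = 15,876.19; break-even revenue = 15,876.19 × R$181.61 = R$2,883,274.22.
Current sales = 38,210 × R$181.61 = R$6,939,318.10.
Margin of safety = (R$6,939,318.10 − R$2,883,274.22) ÷ R$6,939,318.10 = 58.5%.

58.5%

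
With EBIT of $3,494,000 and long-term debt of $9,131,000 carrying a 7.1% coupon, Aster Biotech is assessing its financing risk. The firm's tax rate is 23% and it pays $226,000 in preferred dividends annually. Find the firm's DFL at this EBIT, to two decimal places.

1.37

Annual interest charges come to $648,301.00.
Preferred dividends grossed up pre-tax: $226,000 / (1 − 0.23) = $293,506.49.
DFL = EBIT ÷ [EBIT − I − D_p/(1−t)] = $3,494,000 ÷ [$3,494,000 − $648,301.00 − $293,506.49] = $3,494,000 ÷ $2,552,192.51 = 1.3690.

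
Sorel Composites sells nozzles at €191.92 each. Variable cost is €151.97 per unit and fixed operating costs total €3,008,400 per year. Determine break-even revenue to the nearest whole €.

€14,452,369

Contribution margin per unit = €191.92 − €151.97 = €39.95, a CM ratio of €39.95 ÷ €191.92 = 0.2082.
Break-even sales = FC ÷ CM ratio = €3,008,400 × €191.92 / €39.95 = €14,452,369.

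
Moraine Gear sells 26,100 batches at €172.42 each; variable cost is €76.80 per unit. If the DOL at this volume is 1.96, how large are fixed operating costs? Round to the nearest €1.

€1,222,375

Contribution at this volume is 26,100 × €95.62 = €2,495,682.00.
DOL = contribution / EBIT, so EBIT = €2,495,682.00 / 1.96 = €1,273,307.14.
And FC = contribution − EBIT = €2,495,682.00 − €1,273,307.14 = €1,222,375.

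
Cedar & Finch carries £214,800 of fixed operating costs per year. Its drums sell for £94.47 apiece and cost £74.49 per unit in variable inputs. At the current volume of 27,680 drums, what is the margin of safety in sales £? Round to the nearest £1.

Contribution margin per unit = £94.47 − £74.49 = £19.98. Break-even units = £214,800 ÷ £19.98 = 10,750.75; break-even revenue = 10,750.75 × £94.47 = £1,015,623.42.
Current sales = 27,680 × £94.47 = £2,614,929.60.
Margin of safety = £2,614,929.60 − £1,015,623.42 = £1,599,306.

£1,599,306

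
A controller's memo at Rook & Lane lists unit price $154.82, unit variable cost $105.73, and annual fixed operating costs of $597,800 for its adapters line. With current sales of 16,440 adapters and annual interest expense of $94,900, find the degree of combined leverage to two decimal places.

At 16,440 units, contribution = 16,440 × $49.09 = $807,039.60.
Subtracting fixed costs: EBIT = $807,039.60 − $597,800 = $209,239.60. Interest = $94,900.00.
DOL = $807,039.60 ÷ $209,239.60 = 3.8570; DFL = $209,239.60 ÷ $114,339.60 = 1.8300.
DCL = DOL × DFL = 3.8570 × 1.8300 = 7.0583.

7.06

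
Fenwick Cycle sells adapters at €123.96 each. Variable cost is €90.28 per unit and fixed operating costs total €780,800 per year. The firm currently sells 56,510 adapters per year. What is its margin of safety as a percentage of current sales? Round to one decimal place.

Unit CM = price − variable cost = €123.96 − €90.28 = €33.68. Break-even units = €780,800 ÷ €33.68 = 23,182.90; break-even revenue = 23,182.90 × €123.96 = €2,873,752.02.
Current sales = 56,510 × €123.96 = €7,004,979.60.
Margin of safety = (€7,004,979.60 − €2,873,752.02) ÷ €7,004,979.60 = 59.0%.

59.0%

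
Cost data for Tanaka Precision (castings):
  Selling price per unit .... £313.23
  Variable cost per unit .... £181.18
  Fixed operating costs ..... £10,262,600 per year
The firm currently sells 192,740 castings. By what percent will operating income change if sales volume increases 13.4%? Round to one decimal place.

+22.5%

Contribution at this volume is 192,740 × £132.05 = £25,451,317.00.
Subtracting fixed costs: EBIT = £25,451,317.00 − £10,262,600 = £15,188,717.00.
DOL = contribution ÷ EBIT = £25,451,317.00 ÷ £15,188,717.00 = 1.6757.
So EBIT moves 1.6757 × (+13.4%) = +22.5%.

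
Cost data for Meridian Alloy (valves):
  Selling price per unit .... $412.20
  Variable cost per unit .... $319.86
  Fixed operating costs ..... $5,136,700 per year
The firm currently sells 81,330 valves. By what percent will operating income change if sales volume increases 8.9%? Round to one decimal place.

+28.2%

At 81,330 units, contribution = 81,330 × $92.34 = $7,510,012.20.
EBIT = $7,510,012.20 − $5,136,700 = $2,373,312.20.
Degree of operating leverage = $7,510,012.20 / $2,373,312.20 = 3.1644.
So EBIT moves 3.1644 × (+8.9%) = +28.2%.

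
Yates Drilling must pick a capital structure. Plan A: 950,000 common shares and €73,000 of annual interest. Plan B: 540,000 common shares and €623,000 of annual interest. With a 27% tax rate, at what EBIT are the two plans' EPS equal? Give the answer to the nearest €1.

€1,347,390

At indifference, (EBIT − 73,000)(1 − t)/950,000 = (EBIT − 623,000)(1 − t)/540,000.
The (1 − t) factor cancels: (EBIT − 73,000) × 540,000 = (EBIT − 623,000) × 950,000.
Solving, EBIT = (623,000·950,000 − 73,000·540,000) / (950,000 − 540,000) = 552,430,000,000 / 410,000 = 1,347,390.24.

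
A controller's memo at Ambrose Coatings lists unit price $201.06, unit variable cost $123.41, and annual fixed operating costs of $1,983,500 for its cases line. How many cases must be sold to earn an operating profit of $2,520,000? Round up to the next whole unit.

Contribution margin per unit = $201.06 − $123.41 = $77.65.
Need Q such that Q × $77.65 − $1,983,500 = $2,520,000, i.e. Q = $4,503,500 / $77.65 = 57,997.42 → 57,998.

57,998 cases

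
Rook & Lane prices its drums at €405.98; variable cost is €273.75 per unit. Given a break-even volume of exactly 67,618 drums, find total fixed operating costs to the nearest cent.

€8,941,128.14

Contribution margin per unit = €405.98 − €273.75 = €132.23.
Fixed costs = break-even units × CM = 67,618 × €132.23 = €8,941,128.14.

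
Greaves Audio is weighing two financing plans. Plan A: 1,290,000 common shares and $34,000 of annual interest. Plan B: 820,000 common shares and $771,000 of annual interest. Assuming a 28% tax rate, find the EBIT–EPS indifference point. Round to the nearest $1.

Set EPS_A = EPS_B: (EBIT − $34,000)(1 − 0.28) ÷ 1,290,000 = (EBIT − $771,000)(1 − 0.28) ÷ 820,000.
Cancelling (1 − t) and cross-multiplying: 820,000·(EBIT − 34,000) = 1,290,000·(EBIT − 771,000).
Solving, EBIT = (771,000·1,290,000 − 34,000·820,000) / (1,290,000 − 820,000) = 966,710,000,000 / 470,000 = 2,056,829.79.

$2,056,830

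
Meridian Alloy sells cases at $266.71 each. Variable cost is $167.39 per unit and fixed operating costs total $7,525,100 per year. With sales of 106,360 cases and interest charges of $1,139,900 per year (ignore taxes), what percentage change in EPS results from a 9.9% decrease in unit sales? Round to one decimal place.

-55.1%

Contribution at this volume is 106,360 × $99.32 = $10,563,675.20.
EBIT = $10,563,675.20 − $7,525,100 = $3,038,575.20.
After interest of $1,139,900.00, pre-tax earnings = $1,898,675.20.
Degree of combined leverage = contribution ÷ (EBIT − I) = $10,563,675.20 ÷ $1,898,675.20 = 5.5637.
EPS therefore changes by 5.5637 × (-9.9%) = -55.1%.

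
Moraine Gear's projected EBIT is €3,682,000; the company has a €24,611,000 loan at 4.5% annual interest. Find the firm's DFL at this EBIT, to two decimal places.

Annual interest charges come to €1,107,495.00.
DFL = EBIT ÷ (EBIT − I) = €3,682,000 ÷ (€3,682,000 − €1,107,495.00) = €3,682,000 ÷ €2,574,505.00 = 1.4302.

1.43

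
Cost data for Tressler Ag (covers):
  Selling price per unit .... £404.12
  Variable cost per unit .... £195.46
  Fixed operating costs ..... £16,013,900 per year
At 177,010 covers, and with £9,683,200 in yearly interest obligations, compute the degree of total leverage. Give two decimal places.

3.29

At 177,010 units, contribution = 177,010 × £208.66 = £36,934,906.60.
Subtracting fixed costs: EBIT = £36,934,906.60 − £16,013,900 = £20,921,006.60. Interest = £9,683,200.00.
DOL = £36,934,906.60 ÷ £20,921,006.60 = 1.7654; DFL = £20,921,006.60 ÷ £11,237,806.60 = 1.8617.
Combined leverage = 1.7654 × 1.8617 = 3.2866.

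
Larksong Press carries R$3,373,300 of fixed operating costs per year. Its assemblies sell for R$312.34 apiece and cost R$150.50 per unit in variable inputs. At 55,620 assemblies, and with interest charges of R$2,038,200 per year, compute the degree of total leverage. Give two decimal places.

Total contribution margin = 55,620 × R$161.84 = R$9,001,540.80.
Subtracting fixed costs: EBIT = R$9,001,540.80 − R$3,373,300 = R$5,628,240.80. Interest = R$2,038,200.00.
DOL = R$9,001,540.80 ÷ R$5,628,240.80 = 1.5994; DFL = R$5,628,240.80 ÷ R$3,590,040.80 = 1.5677.
DCL = DOL × DFL = 1.5994 × 1.5677 = 2.5074.

2.51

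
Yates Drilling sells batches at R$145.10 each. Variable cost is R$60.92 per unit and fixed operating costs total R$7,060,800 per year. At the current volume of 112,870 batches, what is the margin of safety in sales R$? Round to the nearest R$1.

Each unit contributes R$145.10 − R$60.92 = R$84.18. Break-even units = R$7,060,800 ÷ R$84.18 = 83,877.41; break-even revenue = 83,877.41 × R$145.10 = R$12,170,611.55.
Current sales = 112,870 × R$145.10 = R$16,377,437.00.
Margin of safety = R$16,377,437.00 − R$12,170,611.55 = R$4,206,825.

R$4,206,825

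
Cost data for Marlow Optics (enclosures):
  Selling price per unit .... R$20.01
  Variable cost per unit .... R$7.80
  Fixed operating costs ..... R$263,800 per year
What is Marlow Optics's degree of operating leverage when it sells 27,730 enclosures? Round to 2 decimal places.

4.53

Contribution at this volume is 27,730 × R$12.21 = R$338,583.30.
Operating income = contribution − fixed costs = R$338,583.30 − R$263,800 = R$74,783.30.
DOL = contribution ÷ EBIT = R$338,583.30 ÷ R$74,783.30 = 4.5275.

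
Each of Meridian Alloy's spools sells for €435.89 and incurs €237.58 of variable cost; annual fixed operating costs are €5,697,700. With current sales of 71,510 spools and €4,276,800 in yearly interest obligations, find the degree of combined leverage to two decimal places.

Contribution at this volume is 71,510 × €198.31 = €14,181,148.10.
Subtracting fixed costs: EBIT = €14,181,148.10 − €5,697,700 = €8,483,448.10. Interest = €4,276,800.00.
DOL = €14,181,148.10 ÷ €8,483,448.10 = 1.6716; DFL = €8,483,448.10 ÷ €4,206,648.10 = 2.0167.
Combined leverage = 1.6716 × 2.0167 = 3.3711.

3.37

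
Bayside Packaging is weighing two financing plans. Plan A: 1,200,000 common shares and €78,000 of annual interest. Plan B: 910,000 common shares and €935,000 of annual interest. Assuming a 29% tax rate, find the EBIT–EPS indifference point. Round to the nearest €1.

€3,624,207

Set EPS_A = EPS_B: (EBIT − €78,000)(1 − 0.29) ÷ 1,200,000 = (EBIT − €935,000)(1 − 0.29) ÷ 910,000.
The (1 − t) factor cancels: (EBIT − 78,000) × 910,000 = (EBIT − 935,000) × 1,200,000.
EBIT × (1,200,000 − 910,000) = 935,000 × 1,200,000 − 78,000 × 910,000 = 1,051,020,000,000, so EBIT = 1,051,020,000,000 ÷ 290,000 = 3,624,206.90.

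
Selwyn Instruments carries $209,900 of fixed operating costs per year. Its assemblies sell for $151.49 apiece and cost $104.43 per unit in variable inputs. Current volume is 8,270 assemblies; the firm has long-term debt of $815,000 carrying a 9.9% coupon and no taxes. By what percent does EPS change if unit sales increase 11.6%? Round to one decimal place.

+45.8%

Total contribution margin = 8,270 × $47.06 = $389,186.20.
Operating income = contribution − fixed costs = $389,186.20 − $209,900 = $179,286.20.
After interest of $80,685.00, pre-tax earnings = $98,601.20.
DCL = total CM / (EBIT − I) = $389,186.20 / $98,601.20 = 3.9471.
EPS therefore changes by 3.9471 × (+11.6%) = +45.8%.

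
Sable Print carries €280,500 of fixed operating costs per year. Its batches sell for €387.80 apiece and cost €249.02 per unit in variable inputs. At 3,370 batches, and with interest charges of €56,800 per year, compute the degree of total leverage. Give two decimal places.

At 3,370 units, contribution = 3,370 × €138.78 = €467,688.60.
EBIT = €467,688.60 − €280,500 = €187,188.60. Interest = €56,800.00, so EBIT − I = €130,388.60.
DCL = contribution ÷ (EBIT − I) = €467,688.60 ÷ €130,388.60 = 3.5869.

3.59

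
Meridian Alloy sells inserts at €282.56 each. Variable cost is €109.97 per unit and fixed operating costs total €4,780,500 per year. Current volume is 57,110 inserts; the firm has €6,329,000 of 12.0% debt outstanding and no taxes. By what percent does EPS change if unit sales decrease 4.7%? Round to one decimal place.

Contribution at this volume is 57,110 × €172.59 = €9,856,614.90.
Subtracting fixed costs: EBIT = €9,856,614.90 − €4,780,500 = €5,076,114.90.
After interest of €759,480.00, pre-tax earnings = €4,316,634.90.
Degree of combined leverage = contribution ÷ (EBIT − I) = €9,856,614.90 ÷ €4,316,634.90 = 2.2834.
%ΔEPS = DCL × %ΔSales = 2.2834 × -4.7% = -10.7%.

-10.7%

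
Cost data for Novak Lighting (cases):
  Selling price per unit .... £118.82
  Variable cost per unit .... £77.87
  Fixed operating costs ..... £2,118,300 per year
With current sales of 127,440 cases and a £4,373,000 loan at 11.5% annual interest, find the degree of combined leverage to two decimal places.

Contribution at this volume is 127,440 × £40.95 = £5,218,668.00.
EBIT = £5,218,668.00 − £2,118,300 = £3,100,368.00. Interest = £502,895.00.
DOL = £5,218,668.00 ÷ £3,100,368.00 = 1.6832; DFL = £3,100,368.00 ÷ £2,597,473.00 = 1.1936.
Combined leverage = 1.6832 × 1.1936 = 2.0091.

2.01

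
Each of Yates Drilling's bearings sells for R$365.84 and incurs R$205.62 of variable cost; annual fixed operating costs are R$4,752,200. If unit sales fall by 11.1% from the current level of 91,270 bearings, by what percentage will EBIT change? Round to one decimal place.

At 91,270 units, contribution = 91,270 × R$160.22 = R$14,623,279.40.
EBIT = R$14,623,279.40 − R$4,752,200 = R$9,871,079.40.
Degree of operating leverage = R$14,623,279.40 / R$9,871,079.40 = 1.4814.
So EBIT moves 1.4814 × (-11.1%) = -16.4%.

-16.4%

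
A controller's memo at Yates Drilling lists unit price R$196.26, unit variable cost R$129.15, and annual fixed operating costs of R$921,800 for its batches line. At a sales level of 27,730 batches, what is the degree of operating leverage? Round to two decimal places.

1.98

Total contribution margin = 27,730 × R$67.11 = R$1,860,960.30.
Subtracting fixed costs: EBIT = R$1,860,960.30 − R$921,800 = R$939,160.30.
Degree of operating leverage = R$1,860,960.30 / R$939,160.30 = 1.9815.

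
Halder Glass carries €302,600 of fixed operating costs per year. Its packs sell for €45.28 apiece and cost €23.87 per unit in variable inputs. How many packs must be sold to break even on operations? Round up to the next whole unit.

14,134 packs

Each unit contributes €45.28 − €23.87 = €21.41.
Break-even Q = €302,600 / €21.41 = 14,133.58 → 14,134 packs.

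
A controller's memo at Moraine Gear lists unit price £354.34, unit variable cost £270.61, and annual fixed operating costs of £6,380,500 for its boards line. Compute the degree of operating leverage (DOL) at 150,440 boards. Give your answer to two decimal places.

2.03

At 150,440 units, contribution = 150,440 × £83.73 = £12,596,341.20.
Operating income = contribution − fixed costs = £12,596,341.20 − £6,380,500 = £6,215,841.20.
Degree of operating leverage = £12,596,341.20 / £6,215,841.20 = 2.0265.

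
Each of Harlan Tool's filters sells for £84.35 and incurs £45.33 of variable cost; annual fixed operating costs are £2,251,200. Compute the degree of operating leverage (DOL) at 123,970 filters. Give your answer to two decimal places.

1.87

Contribution at this volume is 123,970 × £39.02 = £4,837,309.40.
EBIT = £4,837,309.40 − £2,251,200 = £2,586,109.40.
DOL = contribution ÷ EBIT = £4,837,309.40 ÷ £2,586,109.40 = 1.8705.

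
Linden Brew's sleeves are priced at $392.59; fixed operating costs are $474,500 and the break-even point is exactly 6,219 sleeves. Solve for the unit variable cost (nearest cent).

$316.29

Contribution per unit must be FC / Q = $474,500 / 6,219 = $76.2984.
Variable cost per unit = $392.59 − $76.2984 = $316.29.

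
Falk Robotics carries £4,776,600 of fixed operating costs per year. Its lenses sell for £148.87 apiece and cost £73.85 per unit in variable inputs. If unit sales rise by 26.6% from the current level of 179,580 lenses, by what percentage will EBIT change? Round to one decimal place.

Total contribution margin = 179,580 × £75.02 = £13,472,091.60.
Subtracting fixed costs: EBIT = £13,472,091.60 − £4,776,600 = £8,695,491.60.
DOL = contribution ÷ EBIT = £13,472,091.60 ÷ £8,695,491.60 = 1.5493.
%ΔEBIT = DOL × %ΔSales = 1.5493 × +26.6% = +41.2%.

+41.2%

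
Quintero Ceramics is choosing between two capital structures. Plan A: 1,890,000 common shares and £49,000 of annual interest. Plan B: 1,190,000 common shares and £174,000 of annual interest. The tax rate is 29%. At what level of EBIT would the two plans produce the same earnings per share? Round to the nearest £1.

£386,500

At indifference, (EBIT − 49,000)(1 − t)/1,890,000 = (EBIT − 174,000)(1 − t)/1,190,000.
The (1 − t) factor cancels: (EBIT − 49,000) × 1,190,000 = (EBIT − 174,000) × 1,890,000.
EBIT × (1,890,000 − 1,190,000) = 174,000 × 1,890,000 − 49,000 × 1,190,000 = 270,550,000,000, so EBIT = 270,550,000,000 ÷ 700,000 = 386,500.00.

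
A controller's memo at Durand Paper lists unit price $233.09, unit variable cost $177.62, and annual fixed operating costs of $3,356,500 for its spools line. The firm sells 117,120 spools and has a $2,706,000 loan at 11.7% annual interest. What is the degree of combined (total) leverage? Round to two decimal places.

Total contribution margin = 117,120 × $55.47 = $6,496,646.40.
Operating income = contribution − fixed costs = $6,496,646.40 − $3,356,500 = $3,140,146.40. Interest = $316,602.00, so EBIT − I = $2,823,544.40.
Degree of total leverage = total CM / (EBIT − interest) = $6,496,646.40 / $2,823,544.40 = 2.3009.

2.30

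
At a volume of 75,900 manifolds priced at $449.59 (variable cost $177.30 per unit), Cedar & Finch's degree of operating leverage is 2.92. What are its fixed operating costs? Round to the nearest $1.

Total contribution margin = 75,900 × $272.29 = $20,666,811.00.
Since DOL = CM ÷ EBIT, EBIT = $20,666,811.00 ÷ 2.92 = $7,077,675.00.
Fixed costs = CM − EBIT = $20,666,811.00 − $7,077,675.00 = $13,589,136.

$13,589,136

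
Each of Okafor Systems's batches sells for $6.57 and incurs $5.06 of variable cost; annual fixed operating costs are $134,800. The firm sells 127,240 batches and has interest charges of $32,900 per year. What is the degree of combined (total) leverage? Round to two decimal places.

7.86

Contribution at this volume is 127,240 × $1.51 = $192,132.40.
Subtracting fixed costs: EBIT = $192,132.40 − $134,800 = $57,332.40. Interest = $32,900.00, so EBIT − I = $24,432.40.
DCL = contribution ÷ (EBIT − I) = $192,132.40 ÷ $24,432.40 = 7.8638.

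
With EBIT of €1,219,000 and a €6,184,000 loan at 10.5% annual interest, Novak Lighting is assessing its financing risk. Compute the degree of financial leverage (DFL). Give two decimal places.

2.14

Interest = €649,320.00.
DFL = EBIT ÷ (EBIT − I) = €1,219,000 ÷ (€1,219,000 − €649,320.00) = €1,219,000 ÷ €569,680.00 = 2.1398.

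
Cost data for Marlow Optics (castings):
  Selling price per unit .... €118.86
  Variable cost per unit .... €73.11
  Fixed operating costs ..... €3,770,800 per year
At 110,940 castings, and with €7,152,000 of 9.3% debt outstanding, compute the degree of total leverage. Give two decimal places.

At 110,940 units, contribution = 110,940 × €45.75 = €5,075,505.00.
Operating income = contribution − fixed costs = €5,075,505.00 − €3,770,800 = €1,304,705.00. Interest = €665,136.00.
DOL = €5,075,505.00 ÷ €1,304,705.00 = 3.8902; DFL = €1,304,705.00 ÷ €639,569.00 = 2.0400.
DCL = DOL × DFL = 3.8902 × 2.0400 = 7.9360.

7.94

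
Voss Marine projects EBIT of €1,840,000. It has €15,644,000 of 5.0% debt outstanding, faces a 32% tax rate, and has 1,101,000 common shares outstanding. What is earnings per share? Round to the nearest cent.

Interest = €782,200.00, so EBT = €1,840,000 − €782,200.00 = €1,057,800.00.
After tax at 32%: net income = €1,057,800.00 × 0.68 = €719,304.00.
Per share: €719,304.00 / 1,101,000 shares = €0.65.

€0.65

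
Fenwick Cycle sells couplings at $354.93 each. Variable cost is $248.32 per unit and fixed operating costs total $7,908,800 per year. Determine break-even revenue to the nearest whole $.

Contribution margin per unit = $354.93 − $248.32 = $106.61, a CM ratio of $106.61 ÷ $354.93 = 0.3004.
Break-even revenue = fixed costs × price ÷ CM = $7,908,800 × $354.93 ÷ $106.61 = $26,330,273.

$26,330,273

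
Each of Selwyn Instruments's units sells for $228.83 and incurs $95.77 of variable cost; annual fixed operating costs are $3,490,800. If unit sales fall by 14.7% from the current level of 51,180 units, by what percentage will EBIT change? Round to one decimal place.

Contribution at this volume is 51,180 × $133.06 = $6,810,010.80.
Operating income = contribution − fixed costs = $6,810,010.80 − $3,490,800 = $3,319,210.80.
So DOL = total CM / EBIT = $6,810,010.80 / $3,319,210.80 = 2.0517.
So EBIT moves 2.0517 × (-14.7%) = -30.2%.

-30.2%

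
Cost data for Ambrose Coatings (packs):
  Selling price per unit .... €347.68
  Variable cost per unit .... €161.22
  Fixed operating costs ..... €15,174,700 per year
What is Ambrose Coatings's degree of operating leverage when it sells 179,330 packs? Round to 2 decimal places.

1.83

At 179,330 units, contribution = 179,330 × €186.46 = €33,437,871.80.
Subtracting fixed costs: EBIT = €33,437,871.80 − €15,174,700 = €18,263,171.80.
So DOL = total CM / EBIT = €33,437,871.80 / €18,263,171.80 = 1.8309.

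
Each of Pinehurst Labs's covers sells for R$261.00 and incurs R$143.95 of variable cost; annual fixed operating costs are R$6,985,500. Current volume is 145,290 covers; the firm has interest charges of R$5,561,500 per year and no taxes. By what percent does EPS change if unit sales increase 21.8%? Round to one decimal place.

+83.1%

At 145,290 units, contribution = 145,290 × R$117.05 = R$17,006,194.50.
EBIT = R$17,006,194.50 − R$6,985,500 = R$10,020,694.50.
Interest = R$5,561,500.00, so EBIT − I = R$4,459,194.50.
Degree of combined leverage = contribution ÷ (EBIT − I) = R$17,006,194.50 ÷ R$4,459,194.50 = 3.8137.
%ΔEPS = DCL × %ΔSales = 3.8137 × +21.8% = +83.1%.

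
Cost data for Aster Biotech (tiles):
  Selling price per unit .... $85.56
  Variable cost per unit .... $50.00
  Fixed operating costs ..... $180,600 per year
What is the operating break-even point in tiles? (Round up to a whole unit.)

5,079 tiles

Each unit contributes $85.56 − $50.00 = $35.56.
Break-even Q = $180,600 / $35.56 = 5,078.74 → 5,079 tiles.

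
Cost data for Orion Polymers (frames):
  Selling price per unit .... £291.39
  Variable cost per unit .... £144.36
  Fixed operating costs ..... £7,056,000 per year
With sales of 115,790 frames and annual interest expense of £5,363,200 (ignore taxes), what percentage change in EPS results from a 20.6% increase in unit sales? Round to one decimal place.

+76.2%

Contribution at this volume is 115,790 × £147.03 = £17,024,603.70.
Operating income = contribution − fixed costs = £17,024,603.70 − £7,056,000 = £9,968,603.70.
After interest of £5,363,200.00, pre-tax earnings = £4,605,403.70.
DCL = total CM / (EBIT − I) = £17,024,603.70 / £4,605,403.70 = 3.6967.
EPS therefore changes by 3.6967 × (+20.6%) = +76.2%.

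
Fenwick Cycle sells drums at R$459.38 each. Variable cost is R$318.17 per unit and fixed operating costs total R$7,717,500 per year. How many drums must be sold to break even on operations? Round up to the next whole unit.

54,653 drums

Unit CM = price − variable cost = R$459.38 − R$318.17 = R$141.21.
Break-even volume = fixed costs ÷ CM per unit = R$7,717,500 ÷ R$141.21 = 54,652.64, so 54,653 drums.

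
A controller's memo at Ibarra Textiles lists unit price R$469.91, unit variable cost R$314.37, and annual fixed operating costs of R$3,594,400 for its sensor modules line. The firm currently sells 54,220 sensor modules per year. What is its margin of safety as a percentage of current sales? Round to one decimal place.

57.4%

Contribution margin per unit = R$469.91 − R$314.37 = R$155.54. Break-even units = R$3,594,400 ÷ R$155.54 = 23,109.17; break-even revenue = 23,109.17 × R$469.91 = R$10,859,229.16.
Actual sales revenue = 54,220 × R$469.91 = R$25,478,520.20.
Margin of safety = (R$25,478,520.20 − R$10,859,229.16) ÷ R$25,478,520.20 = 57.4%.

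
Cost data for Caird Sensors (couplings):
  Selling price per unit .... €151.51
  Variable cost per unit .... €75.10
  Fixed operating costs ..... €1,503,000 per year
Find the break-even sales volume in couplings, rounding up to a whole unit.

19,671 couplings

Contribution margin per unit = €151.51 − €75.10 = €76.41.
Units to break even: €1,503,000 ÷ €76.41 = 19,670.20, rounded up to 19,671.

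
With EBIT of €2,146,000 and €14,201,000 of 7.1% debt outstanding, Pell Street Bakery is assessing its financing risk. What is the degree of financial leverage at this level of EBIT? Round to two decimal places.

1.89

Interest = €1,008,271.00.
Degree of financial leverage = EBIT / (EBIT − interest) = €2,146,000 / €1,137,729.00 = 1.8862.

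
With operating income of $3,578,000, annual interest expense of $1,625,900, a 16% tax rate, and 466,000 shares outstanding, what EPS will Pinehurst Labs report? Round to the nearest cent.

$3.52

Interest = $1,625,900.00, so EBT = $3,578,000 − $1,625,900.00 = $1,952,100.00.
After tax at 16%: net income = $1,952,100.00 × 0.84 = $1,639,764.00.
Per share: $1,639,764.00 / 466,000 shares = $3.52.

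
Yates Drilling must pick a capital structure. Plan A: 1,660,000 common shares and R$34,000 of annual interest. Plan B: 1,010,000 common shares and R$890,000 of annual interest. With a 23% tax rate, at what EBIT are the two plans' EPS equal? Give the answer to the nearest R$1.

At indifference, (EBIT − 34,000)(1 − t)/1,660,000 = (EBIT − 890,000)(1 − t)/1,010,000.
The (1 − t) factor cancels: (EBIT − 34,000) × 1,010,000 = (EBIT − 890,000) × 1,660,000.
EBIT × (1,660,000 − 1,010,000) = 890,000 × 1,660,000 − 34,000 × 1,010,000 = 1,443,060,000,000, so EBIT = 1,443,060,000,000 ÷ 650,000 = 2,220,092.31.

R$2,220,092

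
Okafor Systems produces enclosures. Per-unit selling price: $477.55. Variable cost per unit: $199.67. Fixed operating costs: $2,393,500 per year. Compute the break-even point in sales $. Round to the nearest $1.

CM per unit = $477.55 − $199.67 = $277.88; CM ratio = $277.88 / $477.55 = 0.5819.
Break-even sales = FC ÷ CM ratio = $2,393,500 × $477.55 / $277.88 = $4,113,344.

$4,113,344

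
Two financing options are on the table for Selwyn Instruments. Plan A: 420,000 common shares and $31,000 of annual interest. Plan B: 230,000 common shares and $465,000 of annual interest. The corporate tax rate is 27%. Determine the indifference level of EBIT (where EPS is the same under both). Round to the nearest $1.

Set EPS_A = EPS_B: (EBIT − $31,000)(1 − 0.27) ÷ 420,000 = (EBIT − $465,000)(1 − 0.27) ÷ 230,000.
Cancelling (1 − t) and cross-multiplying: 230,000·(EBIT − 31,000) = 420,000·(EBIT − 465,000).
Solving, EBIT = (465,000·420,000 − 31,000·230,000) / (420,000 − 230,000) = 188,170,000,000 / 190,000 = 990,368.42.

$990,368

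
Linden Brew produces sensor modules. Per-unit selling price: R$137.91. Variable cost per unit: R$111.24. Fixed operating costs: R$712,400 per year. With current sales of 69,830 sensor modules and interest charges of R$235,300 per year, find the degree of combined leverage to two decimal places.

At 69,830 units, contribution = 69,830 × R$26.67 = R$1,862,366.10.
Operating income = contribution − fixed costs = R$1,862,366.10 − R$712,400 = R$1,149,966.10. Interest = R$235,300.00, so EBIT − I = R$914,666.10.
DCL = contribution ÷ (EBIT − I) = R$1,862,366.10 ÷ R$914,666.10 = 2.0361.

2.04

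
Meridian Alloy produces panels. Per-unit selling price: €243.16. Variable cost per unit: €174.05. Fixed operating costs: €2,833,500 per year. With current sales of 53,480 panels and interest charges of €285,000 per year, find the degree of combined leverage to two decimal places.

6.40

Contribution at this volume is 53,480 × €69.11 = €3,696,002.80.
EBIT = €3,696,002.80 − €2,833,500 = €862,502.80. Interest = €285,000.00, so EBIT − I = €577,502.80.
DCL = contribution ÷ (EBIT − I) = €3,696,002.80 ÷ €577,502.80 = 6.4000.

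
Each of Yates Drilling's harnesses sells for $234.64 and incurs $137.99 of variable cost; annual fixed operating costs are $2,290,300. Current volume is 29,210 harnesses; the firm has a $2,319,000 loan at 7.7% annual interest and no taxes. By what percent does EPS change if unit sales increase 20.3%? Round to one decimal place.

Contribution at this volume is 29,210 × $96.65 = $2,823,146.50.
EBIT = $2,823,146.50 − $2,290,300 = $532,846.50.
Interest = $178,563.00, so EBIT − I = $354,283.50.
DCL = total CM / (EBIT − I) = $2,823,146.50 / $354,283.50 = 7.9686.
EPS therefore changes by 7.9686 × (+20.3%) = +161.8%.

+161.8%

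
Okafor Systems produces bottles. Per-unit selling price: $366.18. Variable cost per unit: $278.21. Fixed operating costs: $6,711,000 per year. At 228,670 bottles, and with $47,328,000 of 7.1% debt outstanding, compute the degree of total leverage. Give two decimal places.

2.00

At 228,670 units, contribution = 228,670 × $87.97 = $20,116,099.90.
Subtracting fixed costs: EBIT = $20,116,099.90 − $6,711,000 = $13,405,099.90. Interest = $3,360,288.00.
DOL = $20,116,099.90 ÷ $13,405,099.90 = 1.5006; DFL = $13,405,099.90 ÷ $10,044,811.90 = 1.3345.
Combined leverage = 1.5006 × 1.3345 = 2.0026.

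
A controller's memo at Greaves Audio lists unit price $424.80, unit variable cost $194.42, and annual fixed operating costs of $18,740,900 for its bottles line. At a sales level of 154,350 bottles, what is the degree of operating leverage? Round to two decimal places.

Total contribution margin = 154,350 × $230.38 = $35,559,153.00.
EBIT = $35,559,153.00 − $18,740,900 = $16,818,253.00.
DOL = contribution ÷ EBIT = $35,559,153.00 ÷ $16,818,253.00 = 2.1143.

2.11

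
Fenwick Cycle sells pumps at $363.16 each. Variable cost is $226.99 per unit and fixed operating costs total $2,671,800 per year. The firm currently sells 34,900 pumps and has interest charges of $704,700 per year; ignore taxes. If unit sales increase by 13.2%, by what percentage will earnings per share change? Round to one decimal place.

At 34,900 units, contribution = 34,900 × $136.17 = $4,752,333.00.
EBIT = $4,752,333.00 − $2,671,800 = $2,080,533.00.
After interest of $704,700.00, pre-tax earnings = $1,375,833.00.
Degree of combined leverage = contribution ÷ (EBIT − I) = $4,752,333.00 ÷ $1,375,833.00 = 3.4541.
%ΔEPS = DCL × %ΔSales = 3.4541 × +13.2% = +45.6%.

+45.6%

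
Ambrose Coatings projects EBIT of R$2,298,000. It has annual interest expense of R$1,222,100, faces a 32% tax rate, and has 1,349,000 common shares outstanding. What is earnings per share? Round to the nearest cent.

Pre-tax income = R$2,298,000 − R$1,222,100.00 = R$1,075,900.00.
After tax at 32%: net income = R$1,075,900.00 × 0.68 = R$731,612.00.
Per share: R$731,612.00 / 1,349,000 shares = R$0.54.

R$0.54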